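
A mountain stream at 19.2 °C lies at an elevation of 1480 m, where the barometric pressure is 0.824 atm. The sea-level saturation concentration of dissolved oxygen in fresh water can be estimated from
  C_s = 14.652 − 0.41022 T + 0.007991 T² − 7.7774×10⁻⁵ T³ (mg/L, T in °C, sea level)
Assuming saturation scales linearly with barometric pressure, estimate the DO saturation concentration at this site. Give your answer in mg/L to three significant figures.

C_s ≈ 7.56 mg/L

At sea level: C_s = 14.652 − 0.41022×19.2 + 0.007991×19.2² − 7.7774×10⁻⁵×19.2³ = 9.171 mg/L.
Pressure correction: C_s' = 9.171 × 0.824 = 7.557 mg/L.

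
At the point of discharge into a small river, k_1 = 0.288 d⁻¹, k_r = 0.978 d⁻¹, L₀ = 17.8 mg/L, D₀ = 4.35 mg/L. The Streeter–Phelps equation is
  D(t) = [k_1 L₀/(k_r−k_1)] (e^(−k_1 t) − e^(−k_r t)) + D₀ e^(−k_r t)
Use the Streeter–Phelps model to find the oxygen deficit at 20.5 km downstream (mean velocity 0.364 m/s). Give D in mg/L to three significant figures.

Travel time t = x/v = 20.5 km / (0.364 m/s) = 20500 m / 0.364 m/s = 56320 s = 0.6518 d.
k_1 L₀/(k_r−k_1) = 0.288×17.8/(0.978−0.288) = 5.126/0.6900 = 7.430 mg/L.
e^(−k_1 t) = e^(−0.288×0.6518) = 0.8288; e^(−k_r t) = e^(−0.978×0.6518) = 0.5286.
D = 7.430 × (0.8288 − 0.5286) + 4.35 × 0.5286 = 2.231 + 2.299 = 4.530 mg/L.

D ≈ 4.53 mg/L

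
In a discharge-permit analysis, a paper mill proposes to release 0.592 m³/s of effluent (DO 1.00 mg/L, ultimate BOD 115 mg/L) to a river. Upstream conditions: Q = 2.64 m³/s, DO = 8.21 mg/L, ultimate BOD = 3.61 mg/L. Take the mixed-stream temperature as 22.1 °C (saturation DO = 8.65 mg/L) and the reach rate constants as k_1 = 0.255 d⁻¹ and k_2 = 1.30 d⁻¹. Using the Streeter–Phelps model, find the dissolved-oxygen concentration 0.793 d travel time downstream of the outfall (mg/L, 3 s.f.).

DO ≈ 5.33 mg/L

Mixed DO = (2.64×8.21 + 0.592×1.00)/(2.64+0.592) = 22.27/3.232 = 6.889 mg/L.
Mixed L₀ = (2.64×3.61 + 0.592×115)/(3.232) = 77.61/3.232 = 24.01 mg/L.
Initial deficit D₀ = C_s − DO₀ = 8.65 − 6.889 = 1.761 mg/L.
D(0.793) = [0.255×24.01/(1.30−0.255)](e^(−0.255×0.793) − e^(−1.30×0.793)) + 1.761 e^(−1.30×0.793)
= 5.860 × (0.8169 − 0.3567) + 1.761 × 0.3567 = 3.325 mg/L.
DO = 8.65 − 3.325 = 5.325 mg/L.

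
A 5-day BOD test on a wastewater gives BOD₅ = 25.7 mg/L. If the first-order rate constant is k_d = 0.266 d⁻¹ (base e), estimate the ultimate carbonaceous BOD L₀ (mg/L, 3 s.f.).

L₀ ≈ 34.9 mg/L

BOD₅ = L₀(1 − e^(−5k_d)) ⇒ L₀ = BOD₅ / (1 − e^(−5×0.266))
= 25.7 / (1 − 0.2645) = 25.7 / 0.7355 = 34.94 mg/L.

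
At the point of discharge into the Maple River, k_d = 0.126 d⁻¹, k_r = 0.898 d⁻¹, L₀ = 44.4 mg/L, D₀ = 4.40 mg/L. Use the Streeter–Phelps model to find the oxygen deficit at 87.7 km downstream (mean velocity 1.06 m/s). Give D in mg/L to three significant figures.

D ≈ 5.22 mg/L

Travel time t = x/v = 87.7 km / (1.06 m/s) = 87700 m / 1.06 m/s = 82740 s = 0.9576 d.
k_d L₀/(k_r−k_d) = 0.126×44.4/(0.898−0.126) = 5.594/0.7720 = 7.247 mg/L.
e^(−k_d t) = e^(−0.126×0.9576) = 0.8863; e^(−k_r t) = e^(−0.898×0.9576) = 0.4232.
D = 7.247 × (0.8863 − 0.4232) + 4.40 × 0.4232 = 3.356 + 1.862 = 5.218 mg/L.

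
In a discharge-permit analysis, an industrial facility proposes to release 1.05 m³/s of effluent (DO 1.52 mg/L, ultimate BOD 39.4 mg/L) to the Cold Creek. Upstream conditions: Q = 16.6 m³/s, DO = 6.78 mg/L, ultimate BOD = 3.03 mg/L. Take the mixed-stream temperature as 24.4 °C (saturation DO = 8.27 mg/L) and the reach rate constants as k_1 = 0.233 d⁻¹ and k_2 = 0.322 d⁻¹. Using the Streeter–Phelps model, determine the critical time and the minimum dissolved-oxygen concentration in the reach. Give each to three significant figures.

t_c ≈ 2.04 d; minimum DO ≈ 5.93 mg/L

Mixed DO = (16.6×6.78 + 1.05×1.52)/(16.6+1.05) = 114.1/17.65 = 6.467 mg/L.
Mixed L₀ = (16.6×3.03 + 1.05×39.4)/(17.65) = 91.67/17.65 = 5.194 mg/L.
Initial deficit D₀ = C_s − DO₀ = 8.27 − 6.467 = 1.803 mg/L.
t_c = (1/0.08900) ln[(0.322/0.233)(1 − 1.803×0.08900/(0.233×5.194))] = 11.24 × ln(1.199) = 2.037 d.
D_c = (0.233/0.322) × 5.194 × e^(−0.233×2.037) = 0.7236 × 5.194 × 0.6222 = 2.338 mg/L.
Minimum DO = 8.27 − 2.338 = 5.932 mg/L.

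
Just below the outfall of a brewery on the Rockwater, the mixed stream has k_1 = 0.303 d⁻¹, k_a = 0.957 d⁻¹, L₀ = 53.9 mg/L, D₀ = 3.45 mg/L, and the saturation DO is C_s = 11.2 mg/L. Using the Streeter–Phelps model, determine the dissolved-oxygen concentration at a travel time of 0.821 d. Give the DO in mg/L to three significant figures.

DO ≈ 1.54 mg/L

k_1 L₀/(k_a−k_1) = 0.303×53.9/(0.957−0.303) = 16.33/0.6540 = 24.97 mg/L.
e^(−k_1 t) = e^(−0.303×0.8210) = 0.7798; e^(−k_a t) = e^(−0.957×0.8210) = 0.4558.
D = 24.97 × (0.7798 − 0.4558) + 3.45 × 0.4558 = 8.090 + 1.573 = 9.663 mg/L.
DO = C_s − D = 11.2 − 9.663 = 1.537 mg/L.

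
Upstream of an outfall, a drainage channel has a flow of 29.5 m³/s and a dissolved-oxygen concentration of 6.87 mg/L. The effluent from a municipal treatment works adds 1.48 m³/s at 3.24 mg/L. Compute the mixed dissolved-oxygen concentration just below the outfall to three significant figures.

Flow-weighted mixing: C = (Q_r C_r + Q_w C_w)/(Q_r + Q_w)
= (29.5×6.87 + 1.48×3.24)/(29.5 + 1.48) = 207.5/30.98 = 6.697 mg/L.

6.70 mg/L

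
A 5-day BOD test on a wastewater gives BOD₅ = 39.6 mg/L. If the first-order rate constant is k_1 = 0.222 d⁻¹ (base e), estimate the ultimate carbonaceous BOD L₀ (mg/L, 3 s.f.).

L₀ ≈ 59.1 mg/L

BOD₅ = L₀(1 − e^(−5k_1)) ⇒ L₀ = BOD₅ / (1 − e^(−5×0.222))
= 39.6 / (1 − 0.3296) = 39.6 / 0.6704 = 59.07 mg/L.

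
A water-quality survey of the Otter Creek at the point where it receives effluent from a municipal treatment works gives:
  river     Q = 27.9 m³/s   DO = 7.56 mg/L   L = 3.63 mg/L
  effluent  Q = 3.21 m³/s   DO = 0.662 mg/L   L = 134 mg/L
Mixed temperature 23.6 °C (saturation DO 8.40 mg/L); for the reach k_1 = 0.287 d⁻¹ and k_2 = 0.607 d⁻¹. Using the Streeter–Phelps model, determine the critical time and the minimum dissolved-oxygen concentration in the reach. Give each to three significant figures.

Mixed DO = (27.9×7.56 + 3.21×0.662)/(27.9+3.21) = 213.0/31.11 = 6.848 mg/L.
Mixed L₀ = (27.9×3.63 + 3.21×134)/(31.11) = 531.4/31.11 = 17.08 mg/L.
Initial deficit D₀ = C_s − DO₀ = 8.40 − 6.848 = 1.552 mg/L.
t_c = (1/0.3200) ln[(0.607/0.287)(1 − 1.552×0.3200/(0.287×17.08))] = 3.125 × ln(1.901) = 2.007 d.
D_c = (0.287/0.607) × 17.08 × e^(−0.287×2.007) = 0.4728 × 17.08 × 0.5621 = 4.540 mg/L.
Minimum DO = 8.40 − 4.540 = 3.860 mg/L.

t_c ≈ 2.01 d; minimum DO ≈ 3.86 mg/L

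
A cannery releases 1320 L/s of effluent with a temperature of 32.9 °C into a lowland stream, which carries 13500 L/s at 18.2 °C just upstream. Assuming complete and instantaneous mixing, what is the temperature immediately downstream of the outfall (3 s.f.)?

Flow-weighted mixing: C = (Q_r C_r + Q_w C_w)/(Q_r + Q_w)
= (13500×18.2 + 1320×32.9)/(13500 + 1320) = 289100/14820 = 19.51 °C.

19.5 °C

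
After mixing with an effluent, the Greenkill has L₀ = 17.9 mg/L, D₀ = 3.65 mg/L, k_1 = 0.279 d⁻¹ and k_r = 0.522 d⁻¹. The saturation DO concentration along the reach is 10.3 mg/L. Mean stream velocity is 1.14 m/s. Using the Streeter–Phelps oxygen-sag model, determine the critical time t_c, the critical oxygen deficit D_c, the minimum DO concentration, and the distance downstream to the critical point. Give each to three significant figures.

t_c ≈ 1.77 d; D_c ≈ 5.83 mg/L; min DO ≈ 4.47 mg/L; x_c ≈ 175 km

t_c = [1/(k_r−k_1)] ln[(k_r/k_1)(1 − D₀(k_r−k_1)/(k_1 L₀))]
= [1/(0.522−0.279)] ln[(0.522/0.279)(1 − 3.65×0.2430/(0.279×17.9))]
= (1/0.2430) ln[1.871 × 0.8224] = 4.115 × ln(1.539) = 4.115 × 0.4309 = 1.773 d.
L(t_c) = L₀ e^(−k_1 t_c) = 17.9 × 0.6097 = 10.91 mg/L, and at the critical point k_r D_c = k_1 L, so D_c = (0.279/0.522) × 10.91 = 5.833 mg/L.
Minimum DO = C_s − D_c = 10.3 − 5.833 = 4.467 mg/L.
x_c = v t_c = 1.14 m/s × 1.773 d × 86400 s/d = 174700 m ≈ 175 km.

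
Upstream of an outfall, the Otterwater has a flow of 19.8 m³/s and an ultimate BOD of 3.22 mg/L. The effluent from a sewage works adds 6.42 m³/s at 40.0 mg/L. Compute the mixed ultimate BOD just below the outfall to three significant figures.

Flow-weighted mixing: C = (Q_r C_r + Q_w C_w)/(Q_r + Q_w)
= (19.8×3.22 + 6.42×40.0)/(19.8 + 6.42) = 320.6/26.22 = 12.23 mg/L.

12.2 mg/L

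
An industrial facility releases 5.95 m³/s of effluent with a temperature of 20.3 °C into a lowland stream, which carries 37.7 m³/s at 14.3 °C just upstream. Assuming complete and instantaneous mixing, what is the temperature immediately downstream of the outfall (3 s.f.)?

15.1 °C

Flow-weighted mixing: C = (Q_r C_r + Q_w C_w)/(Q_r + Q_w)
= (37.7×14.3 + 5.95×20.3)/(37.7 + 5.95) = 659.9/43.65 = 15.12 °C.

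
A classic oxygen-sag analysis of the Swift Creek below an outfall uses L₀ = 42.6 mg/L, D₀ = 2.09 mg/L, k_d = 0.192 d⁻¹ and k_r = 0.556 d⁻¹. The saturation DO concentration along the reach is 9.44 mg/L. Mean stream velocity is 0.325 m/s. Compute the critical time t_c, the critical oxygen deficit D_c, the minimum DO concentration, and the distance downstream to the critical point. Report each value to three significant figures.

t_c ≈ 2.65 d; D_c ≈ 8.84 mg/L; min DO ≈ 0.601 mg/L; x_c ≈ 74.5 km

At the critical point dD/dt = 0, so k_d L₀ e^(−k_d t) = k_r D. Substituting D(t) from the Streeter–Phelps equation and solving for t gives
t_c = ln[(k_r/k_d)(1 − D₀(k_r−k_d)/(k_d L₀))] / (k_r−k_d).
Here k_r−k_d = 0.3640 d⁻¹ and 1 − D₀(k_r−k_d)/(k_d L₀) = 1 − 2.09×0.3640/(0.192×42.6) = 0.9070, so
t_c = ln(2.896 × 0.9070) / 0.3640 = 0.9656 / 0.3640 = 2.653 d.
D_c = (k_d/k_r) L₀ e^(−k_d t_c) = (0.192/0.556) × 42.6 × e^(−0.192×2.653) = 0.3453 × 42.6 × 0.6009 = 8.839 mg/L.
Minimum DO = C_s − D_c = 9.44 − 8.839 = 0.6005 mg/L.
x_c = v t_c = 0.325 m/s × 2.653 d × 86400 s/d = 74490 m ≈ 74.5 km.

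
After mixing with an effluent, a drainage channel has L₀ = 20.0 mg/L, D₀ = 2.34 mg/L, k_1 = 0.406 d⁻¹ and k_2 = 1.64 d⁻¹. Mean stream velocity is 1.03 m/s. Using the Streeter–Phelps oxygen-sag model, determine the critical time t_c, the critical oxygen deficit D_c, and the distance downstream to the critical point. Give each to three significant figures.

t_c = [1/(k_2−k_1)] ln[(k_2/k_1)(1 − D₀(k_2−k_1)/(k_1 L₀))]
= [1/(1.64−0.406)] ln[(1.64/0.406)(1 − 2.34×1.234/(0.406×20.0))]
= (1/1.234) ln[4.039 × 0.6444] = 0.8104 × ln(2.603) = 0.8104 × 0.9566 = 0.7752 d.
D_c = (k_1/k_2) L₀ e^(−k_1 t_c) = (0.406/1.64) × 20.0 × e^(−0.406×0.7752) = 0.2476 × 20.0 × 0.7300 = 3.614 mg/L.
x_c = v t_c = 1.03 m/s × 0.7752 d × 86400 s/d = 68990 m ≈ 69.0 km.

t_c ≈ 0.775 d; D_c ≈ 3.61 mg/L; x_c ≈ 69.0 km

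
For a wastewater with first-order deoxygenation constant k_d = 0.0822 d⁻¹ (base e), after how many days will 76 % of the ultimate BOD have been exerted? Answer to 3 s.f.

t ≈ 17.4 d

y/L₀ = 1 − e^(−k_d t) = 0.76 ⇒ e^(−k_d t) = 0.240
t = −ln(0.240) / 0.0822 = 1.427 / 0.0822 = 17.36 d.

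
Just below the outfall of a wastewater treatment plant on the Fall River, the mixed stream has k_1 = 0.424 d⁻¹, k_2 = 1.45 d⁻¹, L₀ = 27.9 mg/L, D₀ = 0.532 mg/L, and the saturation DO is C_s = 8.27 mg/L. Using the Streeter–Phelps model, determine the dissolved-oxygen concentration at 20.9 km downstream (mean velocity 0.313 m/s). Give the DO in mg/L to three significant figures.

DO ≈ 3.55 mg/L

Travel time t = x/v = 20.9 km / (0.313 m/s) = 20900 m / 0.313 m/s = 66770 s = 0.7728 d.
k_1 L₀/(k_2−k_1) = 0.424×27.9/(1.45−0.424) = 11.83/1.026 = 11.53 mg/L.
e^(−k_1 t) = e^(−0.424×0.7728) = 0.7206; e^(−k_2 t) = e^(−1.45×0.7728) = 0.3261.
D = 11.53 × (0.7206 − 0.3261) + 0.532 × 0.3261 = 4.549 + 0.1735 = 4.722 mg/L.
DO = C_s − D = 8.27 − 4.722 = 3.548 mg/L.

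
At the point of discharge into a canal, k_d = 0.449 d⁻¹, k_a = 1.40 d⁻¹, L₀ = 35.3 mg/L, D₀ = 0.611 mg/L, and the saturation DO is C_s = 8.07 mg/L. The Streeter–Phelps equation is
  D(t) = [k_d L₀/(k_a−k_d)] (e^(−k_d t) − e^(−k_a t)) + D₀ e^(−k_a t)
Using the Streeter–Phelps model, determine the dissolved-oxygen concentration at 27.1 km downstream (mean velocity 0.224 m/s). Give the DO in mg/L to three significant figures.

DO ≈ 1.44 mg/L

Travel time t = x/v = 27.1 km / (0.224 m/s) = 27100 m / 0.224 m/s = 121000 s = 1.400 d.
k_d L₀/(k_a−k_d) = 0.449×35.3/(1.40−0.449) = 15.85/0.9510 = 16.67 mg/L.
e^(−k_d t) = e^(−0.449×1.400) = 0.5333; e^(−k_a t) = e^(−1.40×1.400) = 0.1408.
D = 16.67 × (0.5333 − 0.1408) + 0.611 × 0.1408 = 6.541 + 0.08603 = 6.627 mg/L.
DO = C_s − D = 8.07 − 6.627 = 1.443 mg/L.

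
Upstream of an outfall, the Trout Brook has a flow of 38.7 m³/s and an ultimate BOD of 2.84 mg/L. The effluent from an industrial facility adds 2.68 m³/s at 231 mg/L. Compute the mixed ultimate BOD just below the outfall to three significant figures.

17.6 mg/L

Flow-weighted mixing: C = (Q_r C_r + Q_w C_w)/(Q_r + Q_w)
= (38.7×2.84 + 2.68×231)/(38.7 + 2.68) = 729.0/41.38 = 17.62 mg/L.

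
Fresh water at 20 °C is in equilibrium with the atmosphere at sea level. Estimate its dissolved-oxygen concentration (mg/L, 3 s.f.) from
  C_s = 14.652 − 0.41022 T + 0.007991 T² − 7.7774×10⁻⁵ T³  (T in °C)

C_s ≈ 9.02 mg/L

C_s = 14.652 − 0.41022×20 + 0.007991×20² − 7.7774×10⁻⁵×20³ = 9.022 mg/L.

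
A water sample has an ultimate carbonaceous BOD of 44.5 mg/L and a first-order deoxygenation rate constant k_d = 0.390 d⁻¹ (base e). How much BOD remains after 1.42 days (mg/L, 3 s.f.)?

L_t = L₀ e^(−k_d t) = 44.5 × e^(−0.390×1.42) = 44.5 × 0.5748 = 25.58 mg/L.

L ≈ 25.6 mg/L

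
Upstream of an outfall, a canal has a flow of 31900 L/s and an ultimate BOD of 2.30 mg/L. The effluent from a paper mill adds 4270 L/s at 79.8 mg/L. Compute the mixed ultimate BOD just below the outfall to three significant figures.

11.4 mg/L

Flow-weighted mixing: C = (Q_r C_r + Q_w C_w)/(Q_r + Q_w)
= (31900×2.30 + 4270×79.8)/(31900 + 4270) = 414100/36170 = 11.45 mg/L.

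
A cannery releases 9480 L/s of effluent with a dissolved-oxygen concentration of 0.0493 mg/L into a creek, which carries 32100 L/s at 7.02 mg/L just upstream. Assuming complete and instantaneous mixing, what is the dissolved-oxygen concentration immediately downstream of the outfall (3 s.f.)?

Flow-weighted mixing: C = (Q_r C_r + Q_w C_w)/(Q_r + Q_w)
= (32100×7.02 + 9480×0.0493)/(32100 + 9480) = 225800/41580 = 5.431 mg/L.

5.43 mg/L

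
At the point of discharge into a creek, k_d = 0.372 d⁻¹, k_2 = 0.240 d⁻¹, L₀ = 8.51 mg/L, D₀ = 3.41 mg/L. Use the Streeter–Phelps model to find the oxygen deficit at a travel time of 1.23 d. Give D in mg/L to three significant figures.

D ≈ 5.21 mg/L

k_d L₀/(k_2−k_d) = 0.372×8.51/(0.240−0.372) = 3.166/-0.1320 = -23.98 mg/L.
e^(−k_d t) = e^(−0.372×1.230) = 0.6328; e^(−k_2 t) = e^(−0.240×1.230) = 0.7444.
D = -23.98 × (0.6328 − 0.7444) + 3.41 × 0.7444 = 2.675 + 2.538 = 5.214 mg/L.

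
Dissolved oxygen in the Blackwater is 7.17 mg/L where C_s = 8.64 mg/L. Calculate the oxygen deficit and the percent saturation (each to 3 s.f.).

D ≈ 1.47 mg/L; 83.0 % saturation

D = C_s − C = 8.64 − 7.17 = 1.47 mg/L.
% saturation = 7.17/8.64 × 100 = 83.0 %.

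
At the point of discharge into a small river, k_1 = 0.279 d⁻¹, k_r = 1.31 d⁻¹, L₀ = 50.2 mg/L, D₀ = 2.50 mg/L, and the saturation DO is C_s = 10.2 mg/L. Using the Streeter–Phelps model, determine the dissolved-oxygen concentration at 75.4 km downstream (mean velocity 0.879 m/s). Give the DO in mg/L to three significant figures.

DO ≈ 2.92 mg/L

Travel time t = x/v = 75.4 km / (0.879 m/s) = 75400 m / 0.879 m/s = 85780 s = 0.9928 d.
k_1 L₀/(k_r−k_1) = 0.279×50.2/(1.31−0.279) = 14.01/1.031 = 13.58 mg/L.
e^(−k_1 t) = e^(−0.279×0.9928) = 0.7581; e^(−k_r t) = e^(−1.31×0.9928) = 0.2724.
D = 13.58 × (0.7581 − 0.2724) + 2.50 × 0.2724 = 6.598 + 0.6809 = 7.279 mg/L.
DO = C_s − D = 10.2 − 7.279 = 2.921 mg/L.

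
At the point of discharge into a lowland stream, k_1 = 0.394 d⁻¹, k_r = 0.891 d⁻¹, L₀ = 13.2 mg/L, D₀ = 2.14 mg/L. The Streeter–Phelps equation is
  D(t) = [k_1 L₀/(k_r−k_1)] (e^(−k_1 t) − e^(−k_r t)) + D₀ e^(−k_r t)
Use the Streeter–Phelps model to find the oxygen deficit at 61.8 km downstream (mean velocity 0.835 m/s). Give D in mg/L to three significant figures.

D ≈ 3.59 mg/L

Travel time t = x/v = 61.8 km / (0.835 m/s) = 61800 m / 0.835 m/s = 74010 s = 0.8566 d.
k_1 L₀/(k_r−k_1) = 0.394×13.2/(0.891−0.394) = 5.201/0.4970 = 10.46 mg/L.
e^(−k_1 t) = e^(−0.394×0.8566) = 0.7135; e^(−k_r t) = e^(−0.891×0.8566) = 0.4661.
D = 10.46 × (0.7135 − 0.4661) + 2.14 × 0.4661 = 2.589 + 0.9976 = 3.586 mg/L.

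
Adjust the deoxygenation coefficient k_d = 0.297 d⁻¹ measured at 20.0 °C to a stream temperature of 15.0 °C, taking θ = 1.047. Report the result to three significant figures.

k_d(T₂) = k_d(T₁) · θ^(T₂−T₁) = 0.297 × 1.047^(15.0−20.0)
= 0.297 × 1.047^-5.00 = 0.297 × 0.7948 = 0.2361 d⁻¹.

k_d ≈ 0.236 d⁻¹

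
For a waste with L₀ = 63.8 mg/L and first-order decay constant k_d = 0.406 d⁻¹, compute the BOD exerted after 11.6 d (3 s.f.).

y ≈ 63.2 mg/L

y_t = L₀(1 − e^(−k_d t)) = 63.8 × (1 − e^(−0.406×11.6))
= 63.8 × (1 − 0.009008) = 63.8 × 0.9910 = 63.23 mg/L.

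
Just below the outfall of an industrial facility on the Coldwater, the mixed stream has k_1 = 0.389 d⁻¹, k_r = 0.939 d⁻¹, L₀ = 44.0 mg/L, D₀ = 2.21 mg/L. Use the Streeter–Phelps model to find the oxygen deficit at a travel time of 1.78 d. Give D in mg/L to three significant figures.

D ≈ 10.1 mg/L

k_1 L₀/(k_r−k_1) = 0.389×44.0/(0.939−0.389) = 17.12/0.5500 = 31.12 mg/L.
e^(−k_1 t) = e^(−0.389×1.780) = 0.5004; e^(−k_r t) = e^(−0.939×1.780) = 0.1880.
D = 31.12 × (0.5004 − 0.1880) + 2.21 × 0.1880 = 9.721 + 0.4154 = 10.14 mg/L.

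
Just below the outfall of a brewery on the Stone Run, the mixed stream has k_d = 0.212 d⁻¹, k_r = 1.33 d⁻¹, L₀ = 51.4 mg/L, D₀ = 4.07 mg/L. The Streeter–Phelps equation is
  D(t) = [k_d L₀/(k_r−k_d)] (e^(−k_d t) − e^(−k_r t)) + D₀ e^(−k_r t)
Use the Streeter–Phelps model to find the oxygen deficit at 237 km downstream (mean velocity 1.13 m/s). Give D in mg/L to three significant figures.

Travel time t = x/v = 237 km / (1.13 m/s) = 237000 m / 1.13 m/s = 209700 s = 2.427 d.
k_d L₀/(k_r−k_d) = 0.212×51.4/(1.33−0.212) = 10.90/1.118 = 9.747 mg/L.
e^(−k_d t) = e^(−0.212×2.427) = 0.5977; e^(−k_r t) = e^(−1.33×2.427) = 0.03961.
D = 9.747 × (0.5977 − 0.03961) + 4.07 × 0.03961 = 5.440 + 0.1612 = 5.601 mg/L.

D ≈ 5.60 mg/L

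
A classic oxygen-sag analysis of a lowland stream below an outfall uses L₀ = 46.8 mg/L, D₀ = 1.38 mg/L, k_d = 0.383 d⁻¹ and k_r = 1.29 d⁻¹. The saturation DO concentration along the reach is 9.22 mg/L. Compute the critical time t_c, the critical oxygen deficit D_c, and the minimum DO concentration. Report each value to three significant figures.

t_c ≈ 1.26 d; D_c ≈ 8.58 mg/L; min DO ≈ 0.641 mg/L

t_c = [1/(k_r−k_d)] ln[(k_r/k_d)(1 − D₀(k_r−k_d)/(k_d L₀))]
= [1/(1.29−0.383)] ln[(1.29/0.383)(1 − 1.38×0.9070/(0.383×46.8))]
= (1/0.9070) ln[3.368 × 0.9302] = 1.103 × ln(3.133) = 1.103 × 1.142 = 1.259 d.
D_c = (k_d/k_r) L₀ e^(−k_d t_c) = (0.383/1.29) × 46.8 × e^(−0.383×1.259) = 0.2969 × 46.8 × 0.6174 = 8.579 mg/L.
Minimum DO = C_s − D_c = 9.22 − 8.579 = 0.6412 mg/L.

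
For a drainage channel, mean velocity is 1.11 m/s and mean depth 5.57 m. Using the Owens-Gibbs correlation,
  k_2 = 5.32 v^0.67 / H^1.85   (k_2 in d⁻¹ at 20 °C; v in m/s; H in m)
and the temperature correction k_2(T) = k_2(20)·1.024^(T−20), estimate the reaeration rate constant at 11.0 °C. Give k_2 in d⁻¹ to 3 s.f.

k_2(20) = 5.32 × 1.11^0.67 / 5.57^1.85 = 5.32 × 1.072 / 23.98 = 0.2379 d⁻¹.
k_2(11.0) = 0.2379 × 1.024^(11.0−20) = 0.2379 × 0.8078 = 0.1922 d⁻¹.

k_2 ≈ 0.192 d⁻¹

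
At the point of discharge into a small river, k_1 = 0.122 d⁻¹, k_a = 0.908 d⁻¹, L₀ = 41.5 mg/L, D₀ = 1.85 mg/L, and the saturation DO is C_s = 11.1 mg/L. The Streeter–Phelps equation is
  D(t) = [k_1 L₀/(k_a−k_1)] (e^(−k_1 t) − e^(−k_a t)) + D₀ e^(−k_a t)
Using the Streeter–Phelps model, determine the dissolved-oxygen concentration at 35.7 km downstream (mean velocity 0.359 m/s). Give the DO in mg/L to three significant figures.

DO ≈ 7.12 mg/L

Travel time t = x/v = 35.7 km / (0.359 m/s) = 35700 m / 0.359 m/s = 99440 s = 1.151 d.
k_1 L₀/(k_a−k_1) = 0.122×41.5/(0.908−0.122) = 5.063/0.7860 = 6.441 mg/L.
e^(−k_1 t) = e^(−0.122×1.151) = 0.8690; e^(−k_a t) = e^(−0.908×1.151) = 0.3517.
D = 6.441 × (0.8690 − 0.3517) + 1.85 × 0.3517 = 3.332 + 0.6506 = 3.983 mg/L.
DO = C_s − D = 11.1 − 3.983 = 7.117 mg/L.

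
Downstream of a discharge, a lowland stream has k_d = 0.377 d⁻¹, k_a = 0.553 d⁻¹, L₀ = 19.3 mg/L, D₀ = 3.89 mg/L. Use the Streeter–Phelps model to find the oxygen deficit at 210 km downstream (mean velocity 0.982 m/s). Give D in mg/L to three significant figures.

D ≈ 6.73 mg/L

Travel time t = x/v = 210 km / (0.982 m/s) = 210000 m / 0.982 m/s = 213800 s = 2.475 d.
k_d L₀/(k_a−k_d) = 0.377×19.3/(0.553−0.377) = 7.276/0.1760 = 41.34 mg/L.
e^(−k_d t) = e^(−0.377×2.475) = 0.3933; e^(−k_a t) = e^(−0.553×2.475) = 0.2544.
D = 41.34 × (0.3933 − 0.2544) + 3.89 × 0.2544 = 5.742 + 0.9897 = 6.732 mg/L.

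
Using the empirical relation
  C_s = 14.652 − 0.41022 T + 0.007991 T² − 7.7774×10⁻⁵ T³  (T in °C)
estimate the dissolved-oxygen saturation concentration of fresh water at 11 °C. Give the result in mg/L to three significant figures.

C_s = 14.652 − 0.41022×11 + 0.007991×11² − 7.7774×10⁻⁵×11³ = 11.00 mg/L.

C_s ≈ 11.0 mg/L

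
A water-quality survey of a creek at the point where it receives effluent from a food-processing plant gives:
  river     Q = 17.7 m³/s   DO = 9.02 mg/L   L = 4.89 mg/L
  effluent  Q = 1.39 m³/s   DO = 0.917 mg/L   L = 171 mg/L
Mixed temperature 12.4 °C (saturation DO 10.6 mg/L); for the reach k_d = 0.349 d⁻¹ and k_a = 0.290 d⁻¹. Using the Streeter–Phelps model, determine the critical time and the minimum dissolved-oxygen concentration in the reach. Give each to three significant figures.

Mixed DO = (17.7×9.02 + 1.39×0.917)/(17.7+1.39) = 160.9/19.09 = 8.430 mg/L.
Mixed L₀ = (17.7×4.89 + 1.39×171)/(19.09) = 324.2/19.09 = 16.98 mg/L.
Initial deficit D₀ = C_s − DO₀ = 10.6 − 8.430 = 2.170 mg/L.
t_c = (1/-0.05900) ln[(0.290/0.349)(1 − 2.170×-0.05900/(0.349×16.98))] = -16.95 × ln(0.8489) = 2.777 d.
D_c = (0.349/0.290) × 16.98 × e^(−0.349×2.777) = 1.203 × 16.98 × 0.3794 = 7.756 mg/L.
Minimum DO = 10.6 − 7.756 = 2.844 mg/L.

t_c ≈ 2.78 d; minimum DO ≈ 2.84 mg/L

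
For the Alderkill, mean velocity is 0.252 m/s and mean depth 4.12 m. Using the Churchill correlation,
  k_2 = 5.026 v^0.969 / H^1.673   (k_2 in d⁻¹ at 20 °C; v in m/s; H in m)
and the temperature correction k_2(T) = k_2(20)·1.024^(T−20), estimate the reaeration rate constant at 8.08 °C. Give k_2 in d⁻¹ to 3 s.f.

k_2 ≈ 0.0933 d⁻¹

k_2(20) = 5.026 × 0.252^0.969 / 4.12^1.673 = 5.026 × 0.2630 / 10.68 = 0.1237 d⁻¹.
k_2(8.08) = 0.1237 × 1.024^(8.08−20) = 0.1237 × 0.7537 = 0.09326 d⁻¹.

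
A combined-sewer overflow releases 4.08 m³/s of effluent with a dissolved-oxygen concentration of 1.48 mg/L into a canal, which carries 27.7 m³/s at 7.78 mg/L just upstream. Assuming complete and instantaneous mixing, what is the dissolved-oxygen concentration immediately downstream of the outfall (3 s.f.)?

Flow-weighted mixing: C = (Q_r C_r + Q_w C_w)/(Q_r + Q_w)
= (27.7×7.78 + 4.08×1.48)/(27.7 + 4.08) = 221.5/31.78 = 6.971 mg/L.

6.97 mg/L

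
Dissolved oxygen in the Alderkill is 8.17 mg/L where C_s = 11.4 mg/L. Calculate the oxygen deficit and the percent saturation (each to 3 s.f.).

D = C_s − C = 11.4 − 8.17 = 3.23 mg/L.
% saturation = 8.17/11.4 × 100 = 71.7 %.

D ≈ 3.23 mg/L; 71.7 % saturation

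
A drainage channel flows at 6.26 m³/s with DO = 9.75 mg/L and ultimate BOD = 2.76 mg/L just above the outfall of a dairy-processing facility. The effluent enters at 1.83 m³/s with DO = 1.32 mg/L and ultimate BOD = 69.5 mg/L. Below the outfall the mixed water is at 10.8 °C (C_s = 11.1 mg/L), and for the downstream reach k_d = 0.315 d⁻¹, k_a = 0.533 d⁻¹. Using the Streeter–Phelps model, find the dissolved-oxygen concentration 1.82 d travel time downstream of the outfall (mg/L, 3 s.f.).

Mixed DO = (6.26×9.75 + 1.83×1.32)/(6.26+1.83) = 63.45/8.090 = 7.843 mg/L.
Mixed L₀ = (6.26×2.76 + 1.83×69.5)/(8.090) = 144.5/8.090 = 17.86 mg/L.
Initial deficit D₀ = C_s − DO₀ = 11.1 − 7.843 = 3.257 mg/L.
D(1.82) = [0.315×17.86/(0.533−0.315)](e^(−0.315×1.82) − e^(−0.533×1.82)) + 3.257 e^(−0.533×1.82)
= 25.80 × (0.5637 − 0.3791) + 3.257 × 0.3791 = 5.998 mg/L.
DO = 11.1 − 5.998 = 5.102 mg/L.

DO ≈ 5.10 mg/L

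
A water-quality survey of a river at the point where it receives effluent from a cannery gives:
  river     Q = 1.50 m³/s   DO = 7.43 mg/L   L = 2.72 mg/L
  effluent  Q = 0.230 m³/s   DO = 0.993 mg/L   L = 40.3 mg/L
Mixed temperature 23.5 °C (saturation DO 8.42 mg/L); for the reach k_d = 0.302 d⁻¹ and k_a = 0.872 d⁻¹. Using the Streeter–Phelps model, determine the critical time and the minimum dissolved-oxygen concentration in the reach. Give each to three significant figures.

t_c ≈ 0.807 d; minimum DO ≈ 6.33 mg/L

Mixed DO = (1.50×7.43 + 0.230×0.993)/(1.50+0.230) = 11.37/1.730 = 6.574 mg/L.
Mixed L₀ = (1.50×2.72 + 0.230×40.3)/(1.730) = 13.35/1.730 = 7.716 mg/L.
Initial deficit D₀ = C_s − DO₀ = 8.42 − 6.574 = 1.846 mg/L.
t_c = (1/0.5700) ln[(0.872/0.302)(1 − 1.846×0.5700/(0.302×7.716))] = 1.754 × ln(1.584) = 0.8067 d.
D_c = (0.302/0.872) × 7.716 × e^(−0.302×0.8067) = 0.3463 × 7.716 × 0.7838 = 2.095 mg/L.
Minimum DO = 8.42 − 2.095 = 6.325 mg/L.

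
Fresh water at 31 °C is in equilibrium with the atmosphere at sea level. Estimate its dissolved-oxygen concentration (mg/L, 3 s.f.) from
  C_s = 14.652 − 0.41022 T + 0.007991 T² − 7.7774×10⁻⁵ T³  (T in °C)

C_s = 14.652 − 0.41022×31 + 0.007991×31² − 7.7774×10⁻⁵×31³ = 7.298 mg/L.

C_s ≈ 7.30 mg/L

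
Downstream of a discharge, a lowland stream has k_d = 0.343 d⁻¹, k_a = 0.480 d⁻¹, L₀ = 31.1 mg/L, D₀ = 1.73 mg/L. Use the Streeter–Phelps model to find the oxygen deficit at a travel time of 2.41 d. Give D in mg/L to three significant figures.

k_d L₀/(k_a−k_d) = 0.343×31.1/(0.480−0.343) = 10.67/0.1370 = 77.86 mg/L.
e^(−k_d t) = e^(−0.343×2.410) = 0.4375; e^(−k_a t) = e^(−0.480×2.410) = 0.3145.
D = 77.86 × (0.4375 − 0.3145) + 1.73 × 0.3145 = 9.580 + 0.5441 = 10.12 mg/L.

D ≈ 10.1 mg/L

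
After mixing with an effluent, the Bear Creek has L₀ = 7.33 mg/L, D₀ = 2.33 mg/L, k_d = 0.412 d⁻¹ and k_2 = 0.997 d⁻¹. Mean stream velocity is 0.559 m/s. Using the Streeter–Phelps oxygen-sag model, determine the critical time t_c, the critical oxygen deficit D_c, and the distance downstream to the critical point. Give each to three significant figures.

With k_2/k_d = 2.420 and 1 − D₀(k_2−k_d)/(k_d L₀) = 0.5487,
t_c = ln(2.420 × 0.5487) / (0.997 − 0.412) = ln(1.328) / 0.5850 = 0.2834/0.5850 = 0.4845 d.
D_c = (k_d/k_2) L₀ e^(−k_d t_c) = (0.412/0.997) × 7.33 × e^(−0.412×0.4845) = 0.4132 × 7.33 × 0.8190 = 2.481 mg/L.
x_c = v t_c = 0.559 m/s × 0.4845 d × 86400 s/d = 23400 m ≈ 23.4 km.

t_c ≈ 0.485 d; D_c ≈ 2.48 mg/L; x_c ≈ 23.4 km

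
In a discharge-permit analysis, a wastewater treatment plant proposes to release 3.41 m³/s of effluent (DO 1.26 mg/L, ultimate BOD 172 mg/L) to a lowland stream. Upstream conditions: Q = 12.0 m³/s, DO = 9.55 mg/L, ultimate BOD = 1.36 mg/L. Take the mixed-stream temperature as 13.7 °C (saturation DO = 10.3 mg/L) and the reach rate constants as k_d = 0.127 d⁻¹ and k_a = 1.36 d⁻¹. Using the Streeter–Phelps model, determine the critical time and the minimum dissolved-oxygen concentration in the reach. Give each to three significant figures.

t_c ≈ 1.09 d; minimum DO ≈ 7.12 mg/L

Mixed DO = (12.0×9.55 + 3.41×1.26)/(12.0+3.41) = 118.9/15.41 = 7.716 mg/L.
Mixed L₀ = (12.0×1.36 + 3.41×172)/(15.41) = 602.8/15.41 = 39.12 mg/L.
Initial deficit D₀ = C_s − DO₀ = 10.3 − 7.716 = 2.584 mg/L.
t_c = (1/1.233) ln[(1.36/0.127)(1 − 2.584×1.233/(0.127×39.12))] = 0.8110 × ln(3.840) = 1.091 d.
D_c = (0.127/1.36) × 39.12 × e^(−0.127×1.091) = 0.09338 × 39.12 × 0.8706 = 3.180 mg/L.
Minimum DO = 10.3 − 3.180 = 7.120 mg/L.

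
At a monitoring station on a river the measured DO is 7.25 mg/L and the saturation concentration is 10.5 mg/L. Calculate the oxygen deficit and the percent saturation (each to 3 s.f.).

D = C_s − C = 10.5 − 7.25 = 3.25 mg/L.
% saturation = 7.25/10.5 × 100 = 69.0 %.

D ≈ 3.25 mg/L; 69.0 % saturation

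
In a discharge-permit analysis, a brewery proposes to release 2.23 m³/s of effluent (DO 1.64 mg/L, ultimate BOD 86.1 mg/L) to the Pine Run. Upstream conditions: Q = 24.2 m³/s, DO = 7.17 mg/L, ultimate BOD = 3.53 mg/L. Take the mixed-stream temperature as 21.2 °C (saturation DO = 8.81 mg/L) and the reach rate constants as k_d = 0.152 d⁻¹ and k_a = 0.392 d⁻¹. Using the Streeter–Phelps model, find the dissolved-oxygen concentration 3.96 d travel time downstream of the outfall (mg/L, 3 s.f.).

DO ≈ 6.13 mg/L

Mixed DO = (24.2×7.17 + 2.23×1.64)/(24.2+2.23) = 177.2/26.43 = 6.703 mg/L.
Mixed L₀ = (24.2×3.53 + 2.23×86.1)/(26.43) = 277.4/26.43 = 10.50 mg/L.
Initial deficit D₀ = C_s − DO₀ = 8.81 − 6.703 = 2.107 mg/L.
D(3.96) = [0.152×10.50/(0.392−0.152)](e^(−0.152×3.96) − e^(−0.392×3.96)) + 2.107 e^(−0.392×3.96)
= 6.648 × (0.5478 − 0.2118) + 2.107 × 0.2118 = 2.680 mg/L.
DO = 8.81 − 2.680 = 6.130 mg/L.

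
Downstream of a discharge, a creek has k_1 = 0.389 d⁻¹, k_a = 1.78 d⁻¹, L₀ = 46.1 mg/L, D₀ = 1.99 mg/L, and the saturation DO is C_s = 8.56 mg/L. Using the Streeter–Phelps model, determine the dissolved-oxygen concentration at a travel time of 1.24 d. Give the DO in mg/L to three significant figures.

DO ≈ 1.80 mg/L

k_1 L₀/(k_a−k_1) = 0.389×46.1/(1.78−0.389) = 17.93/1.391 = 12.89 mg/L.
e^(−k_1 t) = e^(−0.389×1.240) = 0.6173; e^(−k_a t) = e^(−1.78×1.240) = 0.1100.
D = 12.89 × (0.6173 − 0.1100) + 1.99 × 0.1100 = 6.540 + 0.2189 = 6.759 mg/L.
DO = C_s − D = 8.56 − 6.759 = 1.801 mg/L.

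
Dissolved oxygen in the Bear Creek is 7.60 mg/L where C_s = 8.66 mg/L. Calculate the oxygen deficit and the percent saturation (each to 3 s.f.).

D = C_s − C = 8.66 − 7.60 = 1.06 mg/L.
% saturation = 7.60/8.66 × 100 = 87.8 %.

D ≈ 1.06 mg/L; 87.8 % saturation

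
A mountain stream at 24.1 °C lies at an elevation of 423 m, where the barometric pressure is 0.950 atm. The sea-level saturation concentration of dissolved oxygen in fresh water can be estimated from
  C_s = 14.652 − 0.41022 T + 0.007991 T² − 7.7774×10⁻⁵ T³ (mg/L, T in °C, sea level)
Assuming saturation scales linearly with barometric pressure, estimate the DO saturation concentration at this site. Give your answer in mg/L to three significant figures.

C_s ≈ 7.90 mg/L

At sea level: C_s = 14.652 − 0.41022×24.1 + 0.007991×24.1² − 7.7774×10⁻⁵×24.1³ = 8.318 mg/L.
Pressure correction: C_s' = 8.318 × 0.950 = 7.902 mg/L.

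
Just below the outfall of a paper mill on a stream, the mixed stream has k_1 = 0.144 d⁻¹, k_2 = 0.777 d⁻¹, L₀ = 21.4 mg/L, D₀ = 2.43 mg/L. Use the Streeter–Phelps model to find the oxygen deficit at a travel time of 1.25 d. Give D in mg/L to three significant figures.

D ≈ 3.14 mg/L

k_1 L₀/(k_2−k_1) = 0.144×21.4/(0.777−0.144) = 3.082/0.6330 = 4.868 mg/L.
e^(−k_1 t) = e^(−0.144×1.250) = 0.8353; e^(−k_2 t) = e^(−0.777×1.250) = 0.3786.
D = 4.868 × (0.8353 − 0.3786) + 2.43 × 0.3786 = 2.223 + 0.9200 = 3.143 mg/L.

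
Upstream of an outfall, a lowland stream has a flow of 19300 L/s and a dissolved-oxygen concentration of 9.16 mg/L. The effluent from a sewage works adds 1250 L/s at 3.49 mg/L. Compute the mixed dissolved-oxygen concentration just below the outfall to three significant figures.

8.82 mg/L

Flow-weighted mixing: C = (Q_r C_r + Q_w C_w)/(Q_r + Q_w)
= (19300×9.16 + 1250×3.49)/(19300 + 1250) = 181200/20550 = 8.815 mg/L.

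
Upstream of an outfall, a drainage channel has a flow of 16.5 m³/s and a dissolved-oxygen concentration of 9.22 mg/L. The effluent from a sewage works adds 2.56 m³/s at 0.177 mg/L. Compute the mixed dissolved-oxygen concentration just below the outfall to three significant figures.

Flow-weighted mixing: C = (Q_r C_r + Q_w C_w)/(Q_r + Q_w)
= (16.5×9.22 + 2.56×0.177)/(16.5 + 2.56) = 152.6/19.06 = 8.005 mg/L.

8.01 mg/L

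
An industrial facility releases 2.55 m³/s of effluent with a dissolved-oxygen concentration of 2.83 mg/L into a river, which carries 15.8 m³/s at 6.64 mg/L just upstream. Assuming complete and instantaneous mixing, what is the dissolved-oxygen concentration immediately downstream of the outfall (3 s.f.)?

Flow-weighted mixing: C = (Q_r C_r + Q_w C_w)/(Q_r + Q_w)
= (15.8×6.64 + 2.55×2.83)/(15.8 + 2.55) = 112.1/18.35 = 6.111 mg/L.

6.11 mg/L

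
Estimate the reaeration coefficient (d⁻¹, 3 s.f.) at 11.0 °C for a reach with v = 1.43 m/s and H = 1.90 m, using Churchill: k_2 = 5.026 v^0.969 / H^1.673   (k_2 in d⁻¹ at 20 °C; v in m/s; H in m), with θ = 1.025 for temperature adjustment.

k_2 ≈ 1.94 d⁻¹

k_2(20) = 5.026 × 1.43^0.969 / 1.90^1.673 = 5.026 × 1.414 / 2.927 = 2.429 d⁻¹.
k_2(11.0) = 2.429 × 1.025^(11.0−20) = 2.429 × 0.8007 = 1.945 d⁻¹.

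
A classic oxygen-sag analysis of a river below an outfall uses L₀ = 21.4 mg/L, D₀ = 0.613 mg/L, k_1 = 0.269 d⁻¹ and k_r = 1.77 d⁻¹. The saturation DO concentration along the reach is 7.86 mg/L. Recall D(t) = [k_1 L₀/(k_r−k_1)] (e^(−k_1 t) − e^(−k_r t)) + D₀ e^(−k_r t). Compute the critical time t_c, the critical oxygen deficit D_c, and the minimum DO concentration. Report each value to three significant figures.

t_c ≈ 1.14 d; D_c ≈ 2.39 mg/L; min DO ≈ 5.47 mg/L

t_c = [1/(k_r−k_1)] ln[(k_r/k_1)(1 − D₀(k_r−k_1)/(k_1 L₀))]
= [1/(1.77−0.269)] ln[(1.77/0.269)(1 − 0.613×1.501/(0.269×21.4))]
= (1/1.501) ln[6.580 × 0.8402] = 0.6662 × ln(5.528) = 0.6662 × 1.710 = 1.139 d.
L(t_c) = L₀ e^(−k_1 t_c) = 21.4 × 0.7361 = 15.75 mg/L, and at the critical point k_r D_c = k_1 L, so D_c = (0.269/1.77) × 15.75 = 2.394 mg/L.
Minimum DO = C_s − D_c = 7.86 − 2.394 = 5.466 mg/L.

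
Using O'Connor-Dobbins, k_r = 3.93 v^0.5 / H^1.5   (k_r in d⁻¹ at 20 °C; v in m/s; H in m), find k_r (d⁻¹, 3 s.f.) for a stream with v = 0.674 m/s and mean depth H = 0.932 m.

k_r = 3.93 × 0.674^0.5 / 0.932^1.5 = 3.93 × 0.8210 / 0.8998 = 3.586 d⁻¹.

k_r ≈ 3.59 d⁻¹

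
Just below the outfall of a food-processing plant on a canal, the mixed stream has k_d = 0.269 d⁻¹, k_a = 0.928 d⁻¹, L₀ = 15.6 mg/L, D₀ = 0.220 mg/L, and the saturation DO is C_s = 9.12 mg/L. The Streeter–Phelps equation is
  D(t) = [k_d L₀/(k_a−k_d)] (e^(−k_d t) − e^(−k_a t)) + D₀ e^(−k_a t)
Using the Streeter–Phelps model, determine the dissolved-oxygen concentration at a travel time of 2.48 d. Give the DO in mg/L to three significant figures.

DO ≈ 6.47 mg/L

k_d L₀/(k_a−k_d) = 0.269×15.6/(0.928−0.269) = 4.196/0.6590 = 6.368 mg/L.
e^(−k_d t) = e^(−0.269×2.480) = 0.5132; e^(−k_a t) = e^(−0.928×2.480) = 0.1001.
D = 6.368 × (0.5132 − 0.1001) + 0.220 × 0.1001 = 2.630 + 0.02203 = 2.652 mg/L.
DO = C_s − D = 9.12 − 2.652 = 6.468 mg/L.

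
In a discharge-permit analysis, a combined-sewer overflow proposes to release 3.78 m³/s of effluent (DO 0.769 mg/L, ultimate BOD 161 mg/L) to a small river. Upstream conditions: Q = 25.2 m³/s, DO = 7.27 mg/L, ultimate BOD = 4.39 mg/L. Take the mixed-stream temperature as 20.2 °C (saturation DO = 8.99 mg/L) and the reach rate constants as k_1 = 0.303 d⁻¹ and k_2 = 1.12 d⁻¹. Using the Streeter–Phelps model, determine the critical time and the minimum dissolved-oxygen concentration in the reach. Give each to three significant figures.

Mixed DO = (25.2×7.27 + 3.78×0.769)/(25.2+3.78) = 186.1/28.98 = 6.422 mg/L.
Mixed L₀ = (25.2×4.39 + 3.78×161)/(28.98) = 719.2/28.98 = 24.82 mg/L.
Initial deficit D₀ = C_s − DO₀ = 8.99 − 6.422 = 2.568 mg/L.
t_c = (1/0.8170) ln[(1.12/0.303)(1 − 2.568×0.8170/(0.303×24.82))] = 1.224 × ln(2.665) = 1.200 d.
D_c = (0.303/1.12) × 24.82 × e^(−0.303×1.200) = 0.2705 × 24.82 × 0.6952 = 4.668 mg/L.
Minimum DO = 8.99 − 4.668 = 4.322 mg/L.

t_c ≈ 1.20 d; minimum DO ≈ 4.32 mg/L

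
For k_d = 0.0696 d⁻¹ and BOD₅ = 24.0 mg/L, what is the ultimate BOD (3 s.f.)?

L₀ ≈ 81.7 mg/L

BOD₅ = L₀(1 − e^(−5k_d)) ⇒ L₀ = BOD₅ / (1 − e^(−5×0.0696))
= 24.0 / (1 − 0.7061) = 24.0 / 0.2939 = 81.66 mg/L.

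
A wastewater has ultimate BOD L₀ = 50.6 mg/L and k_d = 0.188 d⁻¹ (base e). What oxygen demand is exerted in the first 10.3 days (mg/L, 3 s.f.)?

y ≈ 43.3 mg/L

y_t = L₀(1 − e^(−k_d t)) = 50.6 × (1 − e^(−0.188×10.3))
= 50.6 × (1 − 0.1442) = 50.6 × 0.8558 = 43.30 mg/L.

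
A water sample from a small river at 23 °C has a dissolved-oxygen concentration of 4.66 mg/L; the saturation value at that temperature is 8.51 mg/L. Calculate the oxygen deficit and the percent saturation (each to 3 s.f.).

D = C_s − C = 8.51 − 4.66 = 3.85 mg/L.
% saturation = 4.66/8.51 × 100 = 54.8 %.

D ≈ 3.85 mg/L; 54.8 % saturation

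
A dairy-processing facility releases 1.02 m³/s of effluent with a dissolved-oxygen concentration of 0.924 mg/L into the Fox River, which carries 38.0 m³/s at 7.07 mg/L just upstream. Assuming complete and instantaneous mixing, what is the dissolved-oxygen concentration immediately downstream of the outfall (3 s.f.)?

6.91 mg/L

Flow-weighted mixing: C = (Q_r C_r + Q_w C_w)/(Q_r + Q_w)
= (38.0×7.07 + 1.02×0.924)/(38.0 + 1.02) = 269.6/39.02 = 6.909 mg/L.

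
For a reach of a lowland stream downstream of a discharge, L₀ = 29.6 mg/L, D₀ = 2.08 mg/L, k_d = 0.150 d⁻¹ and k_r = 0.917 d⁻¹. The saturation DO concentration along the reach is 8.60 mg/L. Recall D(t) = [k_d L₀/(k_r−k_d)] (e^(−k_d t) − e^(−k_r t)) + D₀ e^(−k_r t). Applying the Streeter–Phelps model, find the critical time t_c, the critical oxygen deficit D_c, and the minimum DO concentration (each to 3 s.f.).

t_c ≈ 1.78 d; D_c ≈ 3.71 mg/L; min DO ≈ 4.89 mg/L

At the critical point dD/dt = 0, so k_d L₀ e^(−k_d t) = k_r D. Substituting D(t) from the Streeter–Phelps equation and solving for t gives
t_c = ln[(k_r/k_d)(1 − D₀(k_r−k_d)/(k_d L₀))] / (k_r−k_d).
Here k_r−k_d = 0.7670 d⁻¹ and 1 − D₀(k_r−k_d)/(k_d L₀) = 1 − 2.08×0.7670/(0.150×29.6) = 0.6407, so
t_c = ln(6.113 × 0.6407) / 0.7670 = 1.365 / 0.7670 = 1.780 d.
D_c = (k_d/k_r) L₀ e^(−k_d t_c) = (0.150/0.917) × 29.6 × e^(−0.150×1.780) = 0.1636 × 29.6 × 0.7657 = 3.707 mg/L.
Minimum DO = C_s − D_c = 8.60 − 3.707 = 4.893 mg/L.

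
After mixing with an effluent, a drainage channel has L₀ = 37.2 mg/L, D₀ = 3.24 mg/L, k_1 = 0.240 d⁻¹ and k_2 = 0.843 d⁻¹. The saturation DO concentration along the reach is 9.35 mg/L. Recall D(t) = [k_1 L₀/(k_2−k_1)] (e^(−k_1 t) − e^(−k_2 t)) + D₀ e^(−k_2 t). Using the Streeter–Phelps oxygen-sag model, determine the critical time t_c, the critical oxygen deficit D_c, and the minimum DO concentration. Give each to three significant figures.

t_c = [1/(k_2−k_1)] ln[(k_2/k_1)(1 − D₀(k_2−k_1)/(k_1 L₀))]
= [1/(0.843−0.240)] ln[(0.843/0.240)(1 − 3.24×0.6030/(0.240×37.2))]
= (1/0.6030) ln[3.513 × 0.7812] = 1.658 × ln(2.744) = 1.658 × 1.009 = 1.674 d.
L(t_c) = L₀ e^(−k_1 t_c) = 37.2 × 0.6692 = 24.89 mg/L, and at the critical point k_2 D_c = k_1 L, so D_c = (0.240/0.843) × 24.89 = 7.087 mg/L.
Minimum DO = C_s − D_c = 9.35 − 7.087 = 2.263 mg/L.

t_c ≈ 1.67 d; D_c ≈ 7.09 mg/L; min DO ≈ 2.26 mg/L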